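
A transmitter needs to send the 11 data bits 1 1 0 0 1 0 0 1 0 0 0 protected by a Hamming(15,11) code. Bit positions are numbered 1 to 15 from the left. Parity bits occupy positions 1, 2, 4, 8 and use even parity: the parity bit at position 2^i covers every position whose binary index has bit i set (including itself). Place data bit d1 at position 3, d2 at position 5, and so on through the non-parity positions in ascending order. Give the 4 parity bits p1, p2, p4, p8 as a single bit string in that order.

1100

Place data bits at non-power-of-two positions: b3=1, b5=1, b6=0, b7=0, b9=1, b10=0, b11=0, b12=1, b13=0, b14=0, b15=0.
p1 = XOR of data positions {3,5,7,9,11,13,15} = 1⊕1⊕0⊕1⊕0⊕0⊕0 = 1
p2 = XOR of data positions {3,6,7,10,11,14,15} = 1⊕0⊕0⊕0⊕0⊕0⊕0 = 1
p4 = XOR of data positions {5,6,7,12,13,14,15} = 1⊕0⊕0⊕1⊕0⊕0⊕0 = 0
p8 = XOR of data positions {9,10,11,12,13,14,15} = 1⊕0⊕0⊕1⊕0⊕0⊕0 = 0
Parity bits p1,p2,p4,p8 = 1100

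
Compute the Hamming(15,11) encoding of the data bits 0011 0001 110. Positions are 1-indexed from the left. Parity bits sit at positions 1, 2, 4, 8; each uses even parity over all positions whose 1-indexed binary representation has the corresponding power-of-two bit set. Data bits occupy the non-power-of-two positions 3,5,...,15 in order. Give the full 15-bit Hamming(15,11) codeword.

Place data bits at non-power-of-two positions: b3=0, b5=0, b6=1, b7=1, b9=0, b10=0, b11=0, b12=1, b13=1, b14=1, b15=0.
p1 = XOR of data positions {3,5,7,9,11,13,15} = 0⊕0⊕1⊕0⊕0⊕1⊕0 = 0
p2 = XOR of data positions {3,6,7,10,11,14,15} = 0⊕1⊕1⊕0⊕0⊕1⊕0 = 1
p4 = XOR of data positions {5,6,7,12,13,14,15} = 0⊕1⊕1⊕1⊕1⊕1⊕0 = 1
p8 = XOR of data positions {9,10,11,12,13,14,15} = 0⊕0⊕0⊕1⊕1⊕1⊕0 = 1
Codeword b1..b15 = 010101110001110

010101110001110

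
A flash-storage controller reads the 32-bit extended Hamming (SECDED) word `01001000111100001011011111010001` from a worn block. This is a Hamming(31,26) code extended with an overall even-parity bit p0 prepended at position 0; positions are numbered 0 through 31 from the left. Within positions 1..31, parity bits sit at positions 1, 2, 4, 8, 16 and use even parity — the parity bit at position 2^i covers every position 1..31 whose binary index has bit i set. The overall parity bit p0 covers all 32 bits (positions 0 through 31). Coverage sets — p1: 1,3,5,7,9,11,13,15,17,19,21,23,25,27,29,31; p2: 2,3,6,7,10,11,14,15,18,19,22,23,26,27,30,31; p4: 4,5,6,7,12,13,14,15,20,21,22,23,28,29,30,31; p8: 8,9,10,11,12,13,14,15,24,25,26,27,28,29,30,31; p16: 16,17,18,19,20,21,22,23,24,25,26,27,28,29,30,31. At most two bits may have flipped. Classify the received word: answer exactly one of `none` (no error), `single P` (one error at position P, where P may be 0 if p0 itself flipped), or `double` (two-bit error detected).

double

s1: b1⊕b3⊕b5⊕b7⊕b9⊕b11⊕b13⊕b15⊕b17⊕b19⊕b21⊕b23⊕b25⊕b27⊕b29⊕b31 = 1⊕0⊕0⊕0⊕1⊕1⊕0⊕0⊕0⊕1⊕1⊕1⊕1⊕1⊕0⊕1 = 1
s2: b2⊕b3⊕b6⊕b7⊕b10⊕b11⊕b14⊕b15⊕b18⊕b19⊕b22⊕b23⊕b26⊕b27⊕b30⊕b31 = 0⊕0⊕0⊕0⊕1⊕1⊕0⊕0⊕1⊕1⊕1⊕1⊕0⊕1⊕0⊕1 = 0
s4: b4⊕b5⊕b6⊕b7⊕b12⊕b13⊕b14⊕b15⊕b20⊕b21⊕b22⊕b23⊕b28⊕b29⊕b30⊕b31 = 1⊕0⊕0⊕0⊕0⊕0⊕0⊕0⊕0⊕1⊕1⊕1⊕0⊕0⊕0⊕1 = 1
s8: b8⊕b9⊕b10⊕b11⊕b12⊕b13⊕b14⊕b15⊕b24⊕b25⊕b26⊕b27⊕b28⊕b29⊕b30⊕b31 = 1⊕1⊕1⊕1⊕0⊕0⊕0⊕0⊕1⊕1⊕0⊕1⊕0⊕0⊕0⊕1 = 0
s16: b16⊕b17⊕b18⊕b19⊕b20⊕b21⊕b22⊕b23⊕b24⊕b25⊕b26⊕b27⊕b28⊕b29⊕b30⊕b31 = 1⊕0⊕1⊕1⊕0⊕1⊕1⊕1⊕1⊕1⊕0⊕1⊕0⊕0⊕0⊕1 = 0
Syndrome (s16...s1) = 00101 → position 5.
Overall parity (XOR of all 32 bits, including p0): 0⊕1⊕0⊕0⊕1⊕0⊕0⊕0⊕1⊕1⊕1⊕1⊕0⊕0⊕0⊕0⊕1⊕0⊕1⊕1⊕0⊕1⊕1⊕1⊕1⊕1⊕0⊕1⊕0⊕0⊕0⊕1 = 0
Overall=0, syndrome position=5 → double-bit error detected (uncorrectable).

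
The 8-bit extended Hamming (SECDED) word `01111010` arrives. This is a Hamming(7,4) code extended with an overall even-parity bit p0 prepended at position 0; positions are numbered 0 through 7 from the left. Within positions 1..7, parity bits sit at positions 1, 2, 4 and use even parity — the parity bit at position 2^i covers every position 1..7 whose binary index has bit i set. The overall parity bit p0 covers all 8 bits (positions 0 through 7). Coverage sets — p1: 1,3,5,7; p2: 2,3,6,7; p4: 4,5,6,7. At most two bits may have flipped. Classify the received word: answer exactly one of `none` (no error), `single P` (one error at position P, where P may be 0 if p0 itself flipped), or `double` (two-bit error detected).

s1: b1⊕b3⊕b5⊕b7 = 1⊕1⊕0⊕0 = 0
s2: b2⊕b3⊕b6⊕b7 = 1⊕1⊕1⊕0 = 1
s4: b4⊕b5⊕b6⊕b7 = 1⊕0⊕1⊕0 = 0
Syndrome (s4...s1) = 010 → position 2.
Overall parity (XOR of all 8 bits, including p0): 0⊕1⊕1⊕1⊕1⊕0⊕1⊕0 = 1
Overall=1, syndrome position=2 → single-bit error at position 2.

single 2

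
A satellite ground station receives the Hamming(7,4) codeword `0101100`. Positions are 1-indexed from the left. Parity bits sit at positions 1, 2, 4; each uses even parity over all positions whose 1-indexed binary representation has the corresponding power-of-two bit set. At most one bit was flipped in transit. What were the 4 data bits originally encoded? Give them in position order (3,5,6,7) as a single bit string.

1100

s1: b1⊕b3⊕b5⊕b7 = 0⊕0⊕1⊕0 = 1
s2: b2⊕b3⊕b6⊕b7 = 1⊕0⊕0⊕0 = 1
s4: b4⊕b5⊕b6⊕b7 = 1⊕1⊕0⊕0 = 0
Syndrome (s4...s1) = 011 → position 3.
Flip bit 3: corrected codeword = 0111100
Data bits at positions 3,5,6,7: 1100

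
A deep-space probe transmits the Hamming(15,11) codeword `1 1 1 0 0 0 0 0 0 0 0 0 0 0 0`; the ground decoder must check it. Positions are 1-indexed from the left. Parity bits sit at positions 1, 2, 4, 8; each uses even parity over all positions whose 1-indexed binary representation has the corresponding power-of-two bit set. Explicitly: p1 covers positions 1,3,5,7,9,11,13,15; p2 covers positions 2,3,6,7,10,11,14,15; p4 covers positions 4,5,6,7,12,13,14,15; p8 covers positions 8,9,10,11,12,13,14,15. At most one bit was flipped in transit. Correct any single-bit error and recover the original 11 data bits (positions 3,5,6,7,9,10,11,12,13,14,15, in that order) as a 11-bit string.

s1: b1⊕b3⊕b5⊕b7⊕b9⊕b11⊕b13⊕b15 = 1⊕1⊕0⊕0⊕0⊕0⊕0⊕0 = 0
s2: b2⊕b3⊕b6⊕b7⊕b10⊕b11⊕b14⊕b15 = 1⊕1⊕0⊕0⊕0⊕0⊕0⊕0 = 0
s4: b4⊕b5⊕b6⊕b7⊕b12⊕b13⊕b14⊕b15 = 0⊕0⊕0⊕0⊕0⊕0⊕0⊕0 = 0
s8: b8⊕b9⊕b10⊕b11⊕b12⊕b13⊕b14⊕b15 = 0⊕0⊕0⊕0⊕0⊕0⊕0⊕0 = 0
Syndrome (s8...s1) = 0000 → position 0 (no error).
No correction needed.
Data bits at positions 3,5,6,7,9,10,11,12,13,14,15: 10000000000

10000000000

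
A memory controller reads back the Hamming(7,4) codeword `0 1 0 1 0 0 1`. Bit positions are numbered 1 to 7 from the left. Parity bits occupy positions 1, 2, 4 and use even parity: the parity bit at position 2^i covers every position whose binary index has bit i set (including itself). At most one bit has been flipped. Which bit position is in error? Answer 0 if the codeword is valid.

s1: b1⊕b3⊕b5⊕b7 = 0⊕0⊕0⊕1 = 1
s2: b2⊕b3⊕b6⊕b7 = 1⊕0⊕0⊕1 = 0
s4: b4⊕b5⊕b6⊕b7 = 1⊕0⊕0⊕1 = 0
Syndrome (s4...s1) = 001 → position 1.

1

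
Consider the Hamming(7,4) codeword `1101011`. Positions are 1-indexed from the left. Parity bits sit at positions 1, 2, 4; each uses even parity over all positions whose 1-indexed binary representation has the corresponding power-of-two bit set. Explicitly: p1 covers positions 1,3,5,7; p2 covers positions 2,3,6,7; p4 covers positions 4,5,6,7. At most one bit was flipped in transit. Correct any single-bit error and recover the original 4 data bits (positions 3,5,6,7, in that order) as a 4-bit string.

0001

s1: b1⊕b3⊕b5⊕b7 = 1⊕0⊕0⊕1 = 0
s2: b2⊕b3⊕b6⊕b7 = 1⊕0⊕1⊕1 = 1
s4: b4⊕b5⊕b6⊕b7 = 1⊕0⊕1⊕1 = 1
Syndrome (s4...s1) = 110 → position 6.
Flip bit 6: corrected codeword = 1101001
Data bits at positions 3,5,6,7: 0001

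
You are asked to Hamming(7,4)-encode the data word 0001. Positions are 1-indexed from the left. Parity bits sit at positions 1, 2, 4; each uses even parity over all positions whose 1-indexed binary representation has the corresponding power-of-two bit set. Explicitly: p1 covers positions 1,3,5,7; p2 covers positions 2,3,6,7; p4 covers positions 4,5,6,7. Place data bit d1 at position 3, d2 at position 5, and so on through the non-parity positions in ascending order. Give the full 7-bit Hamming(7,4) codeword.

Place data bits at non-power-of-two positions: b3=0, b5=0, b6=0, b7=1.
p1 = XOR of data positions {3,5,7} = 0⊕0⊕1 = 1
p2 = XOR of data positions {3,6,7} = 0⊕0⊕1 = 1
p4 = XOR of data positions {5,6,7} = 0⊕0⊕1 = 1
Codeword b1..b7 = 1101001

1101001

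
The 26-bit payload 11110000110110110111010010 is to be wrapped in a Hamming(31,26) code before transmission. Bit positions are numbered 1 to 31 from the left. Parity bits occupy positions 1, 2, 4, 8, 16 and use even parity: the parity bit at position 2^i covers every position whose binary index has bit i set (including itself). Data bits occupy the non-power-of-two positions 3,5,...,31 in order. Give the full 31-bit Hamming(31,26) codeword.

Place data bits at non-power-of-two positions: b3=1, b5=1, b6=1, b7=1, b9=0, b10=0, b11=0, b12=0, b13=1, b14=1, b15=0, b17=1, b18=1, b19=0, b20=1, b21=1, b22=0, b23=1, b24=1, b25=1, b26=0, b27=1, b28=0, b29=0, b30=1, b31=0.
p1 = XOR of data positions {3,5,7,9,11,13,15,17,19,21,23,25,27,29,31} = 1⊕1⊕1⊕0⊕0⊕1⊕0⊕1⊕0⊕1⊕1⊕1⊕1⊕0⊕0 = 1
p2 = XOR of data positions {3,6,7,10,11,14,15,18,19,22,23,26,27,30,31} = 1⊕1⊕1⊕0⊕0⊕1⊕0⊕1⊕0⊕0⊕1⊕0⊕1⊕1⊕0 = 0
p4 = XOR of data positions {5,6,7,12,13,14,15,20,21,22,23,28,29,30,31} = 1⊕1⊕1⊕0⊕1⊕1⊕0⊕1⊕1⊕0⊕1⊕0⊕0⊕1⊕0 = 1
p8 = XOR of data positions {9,10,11,12,13,14,15,24,25,26,27,28,29,30,31} = 0⊕0⊕0⊕0⊕1⊕1⊕0⊕1⊕1⊕0⊕1⊕0⊕0⊕1⊕0 = 0
p16 = XOR of data positions {17,18,19,20,21,22,23,24,25,26,27,28,29,30,31} = 1⊕1⊕0⊕1⊕1⊕0⊕1⊕1⊕1⊕0⊕1⊕0⊕0⊕1⊕0 = 1
Codeword b1..b31 = 1011111000001101110110111010010

1011111000001101110110111010010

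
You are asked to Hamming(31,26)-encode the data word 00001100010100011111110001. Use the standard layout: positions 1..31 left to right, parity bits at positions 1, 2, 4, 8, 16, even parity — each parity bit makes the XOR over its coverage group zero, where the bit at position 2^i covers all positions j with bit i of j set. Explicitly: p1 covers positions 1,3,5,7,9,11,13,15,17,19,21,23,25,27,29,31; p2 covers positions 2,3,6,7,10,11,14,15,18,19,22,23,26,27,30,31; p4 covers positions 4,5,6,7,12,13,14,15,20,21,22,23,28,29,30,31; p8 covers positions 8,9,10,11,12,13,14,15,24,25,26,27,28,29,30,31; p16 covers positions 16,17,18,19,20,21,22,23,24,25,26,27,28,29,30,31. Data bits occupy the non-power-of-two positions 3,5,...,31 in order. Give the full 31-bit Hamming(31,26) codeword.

Place data bits at non-power-of-two positions: b3=0, b5=0, b6=0, b7=0, b9=1, b10=1, b11=0, b12=0, b13=0, b14=1, b15=0, b17=1, b18=0, b19=0, b20=0, b21=1, b22=1, b23=1, b24=1, b25=1, b26=1, b27=1, b28=0, b29=0, b30=0, b31=1.
p1 = XOR of data positions {3,5,7,9,11,13,15,17,19,21,23,25,27,29,31} = 0⊕0⊕0⊕1⊕0⊕0⊕0⊕1⊕0⊕1⊕1⊕1⊕1⊕0⊕1 = 1
p2 = XOR of data positions {3,6,7,10,11,14,15,18,19,22,23,26,27,30,31} = 0⊕0⊕0⊕1⊕0⊕1⊕0⊕0⊕0⊕1⊕1⊕1⊕1⊕0⊕1 = 1
p4 = XOR of data positions {5,6,7,12,13,14,15,20,21,22,23,28,29,30,31} = 0⊕0⊕0⊕0⊕0⊕1⊕0⊕0⊕1⊕1⊕1⊕0⊕0⊕0⊕1 = 1
p8 = XOR of data positions {9,10,11,12,13,14,15,24,25,26,27,28,29,30,31} = 1⊕1⊕0⊕0⊕0⊕1⊕0⊕1⊕1⊕1⊕1⊕0⊕0⊕0⊕1 = 0
p16 = XOR of data positions {17,18,19,20,21,22,23,24,25,26,27,28,29,30,31} = 1⊕0⊕0⊕0⊕1⊕1⊕1⊕1⊕1⊕1⊕1⊕0⊕0⊕0⊕1 = 1
Codeword b1..b31 = 1101000011000101100011111110001

1101000011000101100011111110001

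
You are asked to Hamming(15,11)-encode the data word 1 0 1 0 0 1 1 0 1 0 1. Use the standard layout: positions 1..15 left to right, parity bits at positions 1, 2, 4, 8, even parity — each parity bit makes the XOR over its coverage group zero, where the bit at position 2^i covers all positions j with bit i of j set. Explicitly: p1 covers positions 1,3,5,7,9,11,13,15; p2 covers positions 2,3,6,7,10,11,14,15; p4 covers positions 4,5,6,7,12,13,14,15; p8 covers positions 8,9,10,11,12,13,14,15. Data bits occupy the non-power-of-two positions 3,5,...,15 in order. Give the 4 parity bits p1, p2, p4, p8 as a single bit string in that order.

Place data bits at non-power-of-two positions: b3=1, b5=0, b6=1, b7=0, b9=0, b10=1, b11=1, b12=0, b13=1, b14=0, b15=1.
p1 = XOR of data positions {3,5,7,9,11,13,15} = 1⊕0⊕0⊕0⊕1⊕1⊕1 = 0
p2 = XOR of data positions {3,6,7,10,11,14,15} = 1⊕1⊕0⊕1⊕1⊕0⊕1 = 1
p4 = XOR of data positions {5,6,7,12,13,14,15} = 0⊕1⊕0⊕0⊕1⊕0⊕1 = 1
p8 = XOR of data positions {9,10,11,12,13,14,15} = 0⊕1⊕1⊕0⊕1⊕0⊕1 = 0
Parity bits p1,p2,p4,p8 = 0110

0110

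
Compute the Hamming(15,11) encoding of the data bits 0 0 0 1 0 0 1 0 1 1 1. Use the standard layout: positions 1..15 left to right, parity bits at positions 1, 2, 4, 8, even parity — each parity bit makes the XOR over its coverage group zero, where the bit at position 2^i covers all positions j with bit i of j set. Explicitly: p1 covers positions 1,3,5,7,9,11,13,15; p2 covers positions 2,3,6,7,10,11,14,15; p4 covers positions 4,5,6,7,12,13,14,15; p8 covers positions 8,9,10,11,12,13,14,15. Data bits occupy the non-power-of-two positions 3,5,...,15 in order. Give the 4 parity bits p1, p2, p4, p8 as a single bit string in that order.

0000

Place data bits at non-power-of-two positions: b3=0, b5=0, b6=0, b7=1, b9=0, b10=0, b11=1, b12=0, b13=1, b14=1, b15=1.
p1 = XOR of data positions {3,5,7,9,11,13,15} = 0⊕0⊕1⊕0⊕1⊕1⊕1 = 0
p2 = XOR of data positions {3,6,7,10,11,14,15} = 0⊕0⊕1⊕0⊕1⊕1⊕1 = 0
p4 = XOR of data positions {5,6,7,12,13,14,15} = 0⊕0⊕1⊕0⊕1⊕1⊕1 = 0
p8 = XOR of data positions {9,10,11,12,13,14,15} = 0⊕0⊕1⊕0⊕1⊕1⊕1 = 0
Parity bits p1,p2,p4,p8 = 0000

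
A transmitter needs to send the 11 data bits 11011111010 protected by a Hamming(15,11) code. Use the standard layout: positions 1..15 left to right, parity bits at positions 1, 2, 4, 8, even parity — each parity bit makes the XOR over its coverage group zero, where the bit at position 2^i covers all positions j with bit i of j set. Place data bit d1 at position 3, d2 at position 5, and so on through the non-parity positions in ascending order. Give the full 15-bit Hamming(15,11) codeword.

Place data bits at non-power-of-two positions: b3=1, b5=1, b6=0, b7=1, b9=1, b10=1, b11=1, b12=1, b13=0, b14=1, b15=0.
p1 = XOR of data positions {3,5,7,9,11,13,15} = 1⊕1⊕1⊕1⊕1⊕0⊕0 = 1
p2 = XOR of data positions {3,6,7,10,11,14,15} = 1⊕0⊕1⊕1⊕1⊕1⊕0 = 1
p4 = XOR of data positions {5,6,7,12,13,14,15} = 1⊕0⊕1⊕1⊕0⊕1⊕0 = 0
p8 = XOR of data positions {9,10,11,12,13,14,15} = 1⊕1⊕1⊕1⊕0⊕1⊕0 = 1
Codeword b1..b15 = 111010111111010

111010111111010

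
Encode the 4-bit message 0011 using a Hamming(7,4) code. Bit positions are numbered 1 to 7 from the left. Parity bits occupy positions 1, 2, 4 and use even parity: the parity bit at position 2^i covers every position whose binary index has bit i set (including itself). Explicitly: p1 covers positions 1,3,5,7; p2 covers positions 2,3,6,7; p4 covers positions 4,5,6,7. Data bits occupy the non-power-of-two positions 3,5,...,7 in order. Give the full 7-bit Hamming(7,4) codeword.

1000011

Place data bits at non-power-of-two positions: b3=0, b5=0, b6=1, b7=1.
p1 = XOR of data positions {3,5,7} = 0⊕0⊕1 = 1
p2 = XOR of data positions {3,6,7} = 0⊕1⊕1 = 0
p4 = XOR of data positions {5,6,7} = 0⊕1⊕1 = 0
Codeword b1..b7 = 1000011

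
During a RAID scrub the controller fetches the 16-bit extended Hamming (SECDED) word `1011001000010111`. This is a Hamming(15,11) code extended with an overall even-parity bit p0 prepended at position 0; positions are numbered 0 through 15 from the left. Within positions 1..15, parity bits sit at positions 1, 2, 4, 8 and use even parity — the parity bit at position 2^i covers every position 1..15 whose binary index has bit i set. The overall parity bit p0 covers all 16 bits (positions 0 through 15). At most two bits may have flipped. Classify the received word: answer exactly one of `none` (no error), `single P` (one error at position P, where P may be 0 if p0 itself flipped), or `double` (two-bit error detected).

none

s1: b1⊕b3⊕b5⊕b7⊕b9⊕b11⊕b13⊕b15 = 0⊕1⊕0⊕0⊕0⊕1⊕1⊕1 = 0
s2: b2⊕b3⊕b6⊕b7⊕b10⊕b11⊕b14⊕b15 = 1⊕1⊕1⊕0⊕0⊕1⊕1⊕1 = 0
s4: b4⊕b5⊕b6⊕b7⊕b12⊕b13⊕b14⊕b15 = 0⊕0⊕1⊕0⊕0⊕1⊕1⊕1 = 0
s8: b8⊕b9⊕b10⊕b11⊕b12⊕b13⊕b14⊕b15 = 0⊕0⊕0⊕1⊕0⊕1⊕1⊕1 = 0
Syndrome (s8...s1) = 0000 → position 0 (no error).
Overall parity (XOR of all 16 bits, including p0): 1⊕0⊕1⊕1⊕0⊕0⊕1⊕0⊕0⊕0⊕0⊕1⊕0⊕1⊕1⊕1 = 0
Overall=0, syndrome position=0 → no error.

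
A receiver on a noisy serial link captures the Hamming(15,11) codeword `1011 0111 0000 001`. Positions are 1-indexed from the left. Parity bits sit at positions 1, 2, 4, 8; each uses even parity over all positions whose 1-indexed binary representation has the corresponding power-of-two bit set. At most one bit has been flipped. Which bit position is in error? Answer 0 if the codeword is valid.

0

s1: b1⊕b3⊕b5⊕b7⊕b9⊕b11⊕b13⊕b15 = 1⊕1⊕0⊕1⊕0⊕0⊕0⊕1 = 0
s2: b2⊕b3⊕b6⊕b7⊕b10⊕b11⊕b14⊕b15 = 0⊕1⊕1⊕1⊕0⊕0⊕0⊕1 = 0
s4: b4⊕b5⊕b6⊕b7⊕b12⊕b13⊕b14⊕b15 = 1⊕0⊕1⊕1⊕0⊕0⊕0⊕1 = 0
s8: b8⊕b9⊕b10⊕b11⊕b12⊕b13⊕b14⊕b15 = 1⊕0⊕0⊕0⊕0⊕0⊕0⊕1 = 0
Syndrome (s8...s1) = 0000 → position 0 (no error).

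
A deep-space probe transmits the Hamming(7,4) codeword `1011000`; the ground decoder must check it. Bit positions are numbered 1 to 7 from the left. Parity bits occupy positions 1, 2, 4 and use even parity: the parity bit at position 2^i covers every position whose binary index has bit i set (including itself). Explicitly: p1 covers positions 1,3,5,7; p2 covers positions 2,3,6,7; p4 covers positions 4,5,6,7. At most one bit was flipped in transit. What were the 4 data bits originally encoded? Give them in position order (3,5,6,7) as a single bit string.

1010

s1: b1⊕b3⊕b5⊕b7 = 1⊕1⊕0⊕0 = 0
s2: b2⊕b3⊕b6⊕b7 = 0⊕1⊕0⊕0 = 1
s4: b4⊕b5⊕b6⊕b7 = 1⊕0⊕0⊕0 = 1
Syndrome (s4...s1) = 110 → position 6.
Flip bit 6: corrected codeword = 1011010
Data bits at positions 3,5,6,7: 1010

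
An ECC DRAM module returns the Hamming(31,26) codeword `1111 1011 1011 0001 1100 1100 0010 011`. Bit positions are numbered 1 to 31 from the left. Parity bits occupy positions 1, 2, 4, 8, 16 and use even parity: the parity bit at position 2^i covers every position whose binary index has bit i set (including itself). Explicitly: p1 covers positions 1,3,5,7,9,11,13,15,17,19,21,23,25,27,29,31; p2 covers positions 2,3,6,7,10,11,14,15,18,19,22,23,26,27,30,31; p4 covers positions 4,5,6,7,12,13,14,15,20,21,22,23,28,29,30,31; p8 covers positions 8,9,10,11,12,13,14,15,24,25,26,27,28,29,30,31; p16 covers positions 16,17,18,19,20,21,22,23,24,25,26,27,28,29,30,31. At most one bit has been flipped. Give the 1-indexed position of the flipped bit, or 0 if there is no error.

s1: b1⊕b3⊕b5⊕b7⊕b9⊕b11⊕b13⊕b15⊕b17⊕b19⊕b21⊕b23⊕b25⊕b27⊕b29⊕b31 = 1⊕1⊕1⊕1⊕1⊕1⊕0⊕0⊕1⊕0⊕1⊕0⊕0⊕1⊕0⊕1 = 0
s2: b2⊕b3⊕b6⊕b7⊕b10⊕b11⊕b14⊕b15⊕b18⊕b19⊕b22⊕b23⊕b26⊕b27⊕b30⊕b31 = 1⊕1⊕0⊕1⊕0⊕1⊕0⊕0⊕1⊕0⊕1⊕0⊕0⊕1⊕1⊕1 = 1
s4: b4⊕b5⊕b6⊕b7⊕b12⊕b13⊕b14⊕b15⊕b20⊕b21⊕b22⊕b23⊕b28⊕b29⊕b30⊕b31 = 1⊕1⊕0⊕1⊕1⊕0⊕0⊕0⊕0⊕1⊕1⊕0⊕0⊕0⊕1⊕1 = 0
s8: b8⊕b9⊕b10⊕b11⊕b12⊕b13⊕b14⊕b15⊕b24⊕b25⊕b26⊕b27⊕b28⊕b29⊕b30⊕b31 = 1⊕1⊕0⊕1⊕1⊕0⊕0⊕0⊕0⊕0⊕0⊕1⊕0⊕0⊕1⊕1 = 1
s16: b16⊕b17⊕b18⊕b19⊕b20⊕b21⊕b22⊕b23⊕b24⊕b25⊕b26⊕b27⊕b28⊕b29⊕b30⊕b31 = 1⊕1⊕1⊕0⊕0⊕1⊕1⊕0⊕0⊕0⊕0⊕1⊕0⊕0⊕1⊕1 = 0
Syndrome (s16...s1) = 01010 → position 10.

10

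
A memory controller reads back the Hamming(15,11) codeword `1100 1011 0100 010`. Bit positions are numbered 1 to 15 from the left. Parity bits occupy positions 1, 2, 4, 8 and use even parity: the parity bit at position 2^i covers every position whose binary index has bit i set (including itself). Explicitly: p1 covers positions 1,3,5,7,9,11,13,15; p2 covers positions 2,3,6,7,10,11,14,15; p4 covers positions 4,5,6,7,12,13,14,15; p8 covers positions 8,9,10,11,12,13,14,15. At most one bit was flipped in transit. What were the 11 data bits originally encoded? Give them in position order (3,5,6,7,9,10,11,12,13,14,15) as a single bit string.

01010100110

s1: b1⊕b3⊕b5⊕b7⊕b9⊕b11⊕b13⊕b15 = 1⊕0⊕1⊕1⊕0⊕0⊕0⊕0 = 1
s2: b2⊕b3⊕b6⊕b7⊕b10⊕b11⊕b14⊕b15 = 1⊕0⊕0⊕1⊕1⊕0⊕1⊕0 = 0
s4: b4⊕b5⊕b6⊕b7⊕b12⊕b13⊕b14⊕b15 = 0⊕1⊕0⊕1⊕0⊕0⊕1⊕0 = 1
s8: b8⊕b9⊕b10⊕b11⊕b12⊕b13⊕b14⊕b15 = 1⊕0⊕1⊕0⊕0⊕0⊕1⊕0 = 1
Syndrome (s8...s1) = 1101 → position 13.
Flip bit 13: corrected codeword = 110010110100110
Data bits at positions 3,5,6,7,9,10,11,12,13,14,15: 01010100110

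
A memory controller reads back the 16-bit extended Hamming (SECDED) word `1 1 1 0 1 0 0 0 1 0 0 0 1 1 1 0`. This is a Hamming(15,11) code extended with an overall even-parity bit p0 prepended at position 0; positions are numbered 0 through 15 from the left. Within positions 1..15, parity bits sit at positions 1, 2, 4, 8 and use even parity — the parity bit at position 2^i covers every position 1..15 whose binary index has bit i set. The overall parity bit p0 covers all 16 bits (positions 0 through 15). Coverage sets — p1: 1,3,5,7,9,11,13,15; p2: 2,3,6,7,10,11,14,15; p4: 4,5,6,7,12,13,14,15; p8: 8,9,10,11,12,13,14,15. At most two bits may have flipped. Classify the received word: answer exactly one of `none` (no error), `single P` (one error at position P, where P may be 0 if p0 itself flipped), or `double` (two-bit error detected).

none

s1: b1⊕b3⊕b5⊕b7⊕b9⊕b11⊕b13⊕b15 = 1⊕0⊕0⊕0⊕0⊕0⊕1⊕0 = 0
s2: b2⊕b3⊕b6⊕b7⊕b10⊕b11⊕b14⊕b15 = 1⊕0⊕0⊕0⊕0⊕0⊕1⊕0 = 0
s4: b4⊕b5⊕b6⊕b7⊕b12⊕b13⊕b14⊕b15 = 1⊕0⊕0⊕0⊕1⊕1⊕1⊕0 = 0
s8: b8⊕b9⊕b10⊕b11⊕b12⊕b13⊕b14⊕b15 = 1⊕0⊕0⊕0⊕1⊕1⊕1⊕0 = 0
Syndrome (s8...s1) = 0000 → position 0 (no error).
Overall parity (XOR of all 16 bits, including p0): 1⊕1⊕1⊕0⊕1⊕0⊕0⊕0⊕1⊕0⊕0⊕0⊕1⊕1⊕1⊕0 = 0
Overall=0, syndrome position=0 → no error.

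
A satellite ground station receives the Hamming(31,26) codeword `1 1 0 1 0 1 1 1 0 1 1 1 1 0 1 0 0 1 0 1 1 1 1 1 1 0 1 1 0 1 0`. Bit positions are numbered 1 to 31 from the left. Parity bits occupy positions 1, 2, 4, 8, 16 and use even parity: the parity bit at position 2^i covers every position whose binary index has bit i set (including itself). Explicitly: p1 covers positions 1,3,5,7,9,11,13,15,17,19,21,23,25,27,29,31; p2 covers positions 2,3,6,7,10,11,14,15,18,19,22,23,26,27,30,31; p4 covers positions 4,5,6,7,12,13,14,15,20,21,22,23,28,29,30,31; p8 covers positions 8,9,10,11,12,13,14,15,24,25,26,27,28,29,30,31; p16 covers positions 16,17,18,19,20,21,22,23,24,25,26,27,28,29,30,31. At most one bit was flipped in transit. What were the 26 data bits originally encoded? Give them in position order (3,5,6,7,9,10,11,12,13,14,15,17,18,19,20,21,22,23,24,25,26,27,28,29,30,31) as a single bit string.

00110101101010111111011010

s1: b1⊕b3⊕b5⊕b7⊕b9⊕b11⊕b13⊕b15⊕b17⊕b19⊕b21⊕b23⊕b25⊕b27⊕b29⊕b31 = 1⊕0⊕0⊕1⊕0⊕1⊕1⊕1⊕0⊕0⊕1⊕1⊕1⊕1⊕0⊕0 = 1
s2: b2⊕b3⊕b6⊕b7⊕b10⊕b11⊕b14⊕b15⊕b18⊕b19⊕b22⊕b23⊕b26⊕b27⊕b30⊕b31 = 1⊕0⊕1⊕1⊕1⊕1⊕0⊕1⊕1⊕0⊕1⊕1⊕0⊕1⊕1⊕0 = 1
s4: b4⊕b5⊕b6⊕b7⊕b12⊕b13⊕b14⊕b15⊕b20⊕b21⊕b22⊕b23⊕b28⊕b29⊕b30⊕b31 = 1⊕0⊕1⊕1⊕1⊕1⊕0⊕1⊕1⊕1⊕1⊕1⊕1⊕0⊕1⊕0 = 0
s8: b8⊕b9⊕b10⊕b11⊕b12⊕b13⊕b14⊕b15⊕b24⊕b25⊕b26⊕b27⊕b28⊕b29⊕b30⊕b31 = 1⊕0⊕1⊕1⊕1⊕1⊕0⊕1⊕1⊕1⊕0⊕1⊕1⊕0⊕1⊕0 = 1
s16: b16⊕b17⊕b18⊕b19⊕b20⊕b21⊕b22⊕b23⊕b24⊕b25⊕b26⊕b27⊕b28⊕b29⊕b30⊕b31 = 0⊕0⊕1⊕0⊕1⊕1⊕1⊕1⊕1⊕1⊕0⊕1⊕1⊕0⊕1⊕0 = 0
Syndrome (s16...s1) = 01011 → position 11.
Flip bit 11: corrected codeword = 1101011101011010010111111011010
Data bits at positions 3,5,6,7,9,10,11,12,13,14,15,17,18,19,20,21,22,23,24,25,26,27,28,29,30,31: 00110101101010111111011010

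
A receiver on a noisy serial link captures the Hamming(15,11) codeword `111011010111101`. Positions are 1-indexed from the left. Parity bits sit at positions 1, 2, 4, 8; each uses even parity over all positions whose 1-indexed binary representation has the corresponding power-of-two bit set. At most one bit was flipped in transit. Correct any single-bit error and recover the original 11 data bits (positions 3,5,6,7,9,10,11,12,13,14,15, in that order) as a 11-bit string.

11100111101

s1: b1⊕b3⊕b5⊕b7⊕b9⊕b11⊕b13⊕b15 = 1⊕1⊕1⊕0⊕0⊕1⊕1⊕1 = 0
s2: b2⊕b3⊕b6⊕b7⊕b10⊕b11⊕b14⊕b15 = 1⊕1⊕1⊕0⊕1⊕1⊕0⊕1 = 0
s4: b4⊕b5⊕b6⊕b7⊕b12⊕b13⊕b14⊕b15 = 0⊕1⊕1⊕0⊕1⊕1⊕0⊕1 = 1
s8: b8⊕b9⊕b10⊕b11⊕b12⊕b13⊕b14⊕b15 = 1⊕0⊕1⊕1⊕1⊕1⊕0⊕1 = 0
Syndrome (s8...s1) = 0100 → position 4.
Flip bit 4: corrected codeword = 111111010111101
Data bits at positions 3,5,6,7,9,10,11,12,13,14,15: 11100111101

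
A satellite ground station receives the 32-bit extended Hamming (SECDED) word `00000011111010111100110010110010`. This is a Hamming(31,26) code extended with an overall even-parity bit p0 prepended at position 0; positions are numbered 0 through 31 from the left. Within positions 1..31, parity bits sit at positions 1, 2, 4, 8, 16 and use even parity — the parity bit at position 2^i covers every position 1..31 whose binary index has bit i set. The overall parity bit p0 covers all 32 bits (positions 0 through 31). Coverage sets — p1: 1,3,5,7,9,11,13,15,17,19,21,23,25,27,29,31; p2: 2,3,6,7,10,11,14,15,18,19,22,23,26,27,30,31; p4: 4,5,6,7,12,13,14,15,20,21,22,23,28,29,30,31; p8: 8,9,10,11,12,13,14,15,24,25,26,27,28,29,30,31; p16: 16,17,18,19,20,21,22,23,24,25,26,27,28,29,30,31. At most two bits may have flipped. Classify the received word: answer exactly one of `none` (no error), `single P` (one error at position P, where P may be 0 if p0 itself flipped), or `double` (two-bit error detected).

s1: b1⊕b3⊕b5⊕b7⊕b9⊕b11⊕b13⊕b15⊕b17⊕b19⊕b21⊕b23⊕b25⊕b27⊕b29⊕b31 = 0⊕0⊕0⊕1⊕1⊕0⊕0⊕1⊕1⊕0⊕1⊕0⊕0⊕1⊕0⊕0 = 0
s2: b2⊕b3⊕b6⊕b7⊕b10⊕b11⊕b14⊕b15⊕b18⊕b19⊕b22⊕b23⊕b26⊕b27⊕b30⊕b31 = 0⊕0⊕1⊕1⊕1⊕0⊕1⊕1⊕0⊕0⊕0⊕0⊕1⊕1⊕1⊕0 = 0
s4: b4⊕b5⊕b6⊕b7⊕b12⊕b13⊕b14⊕b15⊕b20⊕b21⊕b22⊕b23⊕b28⊕b29⊕b30⊕b31 = 0⊕0⊕1⊕1⊕1⊕0⊕1⊕1⊕1⊕1⊕0⊕0⊕0⊕0⊕1⊕0 = 0
s8: b8⊕b9⊕b10⊕b11⊕b12⊕b13⊕b14⊕b15⊕b24⊕b25⊕b26⊕b27⊕b28⊕b29⊕b30⊕b31 = 1⊕1⊕1⊕0⊕1⊕0⊕1⊕1⊕1⊕0⊕1⊕1⊕0⊕0⊕1⊕0 = 0
s16: b16⊕b17⊕b18⊕b19⊕b20⊕b21⊕b22⊕b23⊕b24⊕b25⊕b26⊕b27⊕b28⊕b29⊕b30⊕b31 = 1⊕1⊕0⊕0⊕1⊕1⊕0⊕0⊕1⊕0⊕1⊕1⊕0⊕0⊕1⊕0 = 0
Syndrome (s16...s1) = 00000 → position 0 (no error).
Overall parity (XOR of all 32 bits, including p0): 0⊕0⊕0⊕0⊕0⊕0⊕1⊕1⊕1⊕1⊕1⊕0⊕1⊕0⊕1⊕1⊕1⊕1⊕0⊕0⊕1⊕1⊕0⊕0⊕1⊕0⊕1⊕1⊕0⊕0⊕1⊕0 = 0
Overall=0, syndrome position=0 → no error.

none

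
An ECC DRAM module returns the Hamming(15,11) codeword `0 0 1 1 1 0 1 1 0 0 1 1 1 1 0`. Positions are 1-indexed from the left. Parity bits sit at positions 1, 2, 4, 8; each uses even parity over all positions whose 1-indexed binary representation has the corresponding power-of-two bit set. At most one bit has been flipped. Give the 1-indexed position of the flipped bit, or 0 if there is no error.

9

s1: b1⊕b3⊕b5⊕b7⊕b9⊕b11⊕b13⊕b15 = 0⊕1⊕1⊕1⊕0⊕1⊕1⊕0 = 1
s2: b2⊕b3⊕b6⊕b7⊕b10⊕b11⊕b14⊕b15 = 0⊕1⊕0⊕1⊕0⊕1⊕1⊕0 = 0
s4: b4⊕b5⊕b6⊕b7⊕b12⊕b13⊕b14⊕b15 = 1⊕1⊕0⊕1⊕1⊕1⊕1⊕0 = 0
s8: b8⊕b9⊕b10⊕b11⊕b12⊕b13⊕b14⊕b15 = 1⊕0⊕0⊕1⊕1⊕1⊕1⊕0 = 1
Syndrome (s8...s1) = 1001 → position 9.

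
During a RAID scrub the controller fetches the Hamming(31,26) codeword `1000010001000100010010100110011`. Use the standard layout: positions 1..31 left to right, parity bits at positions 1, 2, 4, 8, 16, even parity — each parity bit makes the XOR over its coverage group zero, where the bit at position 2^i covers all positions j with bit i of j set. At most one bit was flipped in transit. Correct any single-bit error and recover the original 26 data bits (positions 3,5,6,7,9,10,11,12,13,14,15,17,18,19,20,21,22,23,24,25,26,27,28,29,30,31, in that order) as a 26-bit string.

00100100010011010100110011

s1: b1⊕b3⊕b5⊕b7⊕b9⊕b11⊕b13⊕b15⊕b17⊕b19⊕b21⊕b23⊕b25⊕b27⊕b29⊕b31 = 1⊕0⊕0⊕0⊕0⊕0⊕0⊕0⊕0⊕0⊕1⊕1⊕0⊕1⊕0⊕1 = 1
s2: b2⊕b3⊕b6⊕b7⊕b10⊕b11⊕b14⊕b15⊕b18⊕b19⊕b22⊕b23⊕b26⊕b27⊕b30⊕b31 = 0⊕0⊕1⊕0⊕1⊕0⊕1⊕0⊕1⊕0⊕0⊕1⊕1⊕1⊕1⊕1 = 1
s4: b4⊕b5⊕b6⊕b7⊕b12⊕b13⊕b14⊕b15⊕b20⊕b21⊕b22⊕b23⊕b28⊕b29⊕b30⊕b31 = 0⊕0⊕1⊕0⊕0⊕0⊕1⊕0⊕0⊕1⊕0⊕1⊕0⊕0⊕1⊕1 = 0
s8: b8⊕b9⊕b10⊕b11⊕b12⊕b13⊕b14⊕b15⊕b24⊕b25⊕b26⊕b27⊕b28⊕b29⊕b30⊕b31 = 0⊕0⊕1⊕0⊕0⊕0⊕1⊕0⊕0⊕0⊕1⊕1⊕0⊕0⊕1⊕1 = 0
s16: b16⊕b17⊕b18⊕b19⊕b20⊕b21⊕b22⊕b23⊕b24⊕b25⊕b26⊕b27⊕b28⊕b29⊕b30⊕b31 = 0⊕0⊕1⊕0⊕0⊕1⊕0⊕1⊕0⊕0⊕1⊕1⊕0⊕0⊕1⊕1 = 1
Syndrome (s16...s1) = 10011 → position 19.
Flip bit 19: corrected codeword = 1000010001000100011010100110011
Data bits at positions 3,5,6,7,9,10,11,12,13,14,15,17,18,19,20,21,22,23,24,25,26,27,28,29,30,31: 00100100010011010100110011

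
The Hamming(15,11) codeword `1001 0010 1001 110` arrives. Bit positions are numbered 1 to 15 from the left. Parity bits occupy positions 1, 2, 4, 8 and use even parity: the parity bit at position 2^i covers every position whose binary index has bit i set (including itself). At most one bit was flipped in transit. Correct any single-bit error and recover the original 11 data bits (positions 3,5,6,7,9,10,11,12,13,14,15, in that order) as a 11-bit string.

00011001110

s1: b1⊕b3⊕b5⊕b7⊕b9⊕b11⊕b13⊕b15 = 1⊕0⊕0⊕1⊕1⊕0⊕1⊕0 = 0
s2: b2⊕b3⊕b6⊕b7⊕b10⊕b11⊕b14⊕b15 = 0⊕0⊕0⊕1⊕0⊕0⊕1⊕0 = 0
s4: b4⊕b5⊕b6⊕b7⊕b12⊕b13⊕b14⊕b15 = 1⊕0⊕0⊕1⊕1⊕1⊕1⊕0 = 1
s8: b8⊕b9⊕b10⊕b11⊕b12⊕b13⊕b14⊕b15 = 0⊕1⊕0⊕0⊕1⊕1⊕1⊕0 = 0
Syndrome (s8...s1) = 0100 → position 4.
Flip bit 4: corrected codeword = 100000101001110
Data bits at positions 3,5,6,7,9,10,11,12,13,14,15: 00011001110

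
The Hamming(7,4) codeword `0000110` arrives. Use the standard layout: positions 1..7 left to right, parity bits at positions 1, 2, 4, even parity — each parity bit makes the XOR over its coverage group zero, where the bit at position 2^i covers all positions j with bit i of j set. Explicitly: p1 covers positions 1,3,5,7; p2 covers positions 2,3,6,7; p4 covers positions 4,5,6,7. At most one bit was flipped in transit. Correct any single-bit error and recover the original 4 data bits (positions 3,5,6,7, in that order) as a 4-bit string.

s1: b1⊕b3⊕b5⊕b7 = 0⊕0⊕1⊕0 = 1
s2: b2⊕b3⊕b6⊕b7 = 0⊕0⊕1⊕0 = 1
s4: b4⊕b5⊕b6⊕b7 = 0⊕1⊕1⊕0 = 0
Syndrome (s4...s1) = 011 → position 3.
Flip bit 3: corrected codeword = 0010110
Data bits at positions 3,5,6,7: 1110

1110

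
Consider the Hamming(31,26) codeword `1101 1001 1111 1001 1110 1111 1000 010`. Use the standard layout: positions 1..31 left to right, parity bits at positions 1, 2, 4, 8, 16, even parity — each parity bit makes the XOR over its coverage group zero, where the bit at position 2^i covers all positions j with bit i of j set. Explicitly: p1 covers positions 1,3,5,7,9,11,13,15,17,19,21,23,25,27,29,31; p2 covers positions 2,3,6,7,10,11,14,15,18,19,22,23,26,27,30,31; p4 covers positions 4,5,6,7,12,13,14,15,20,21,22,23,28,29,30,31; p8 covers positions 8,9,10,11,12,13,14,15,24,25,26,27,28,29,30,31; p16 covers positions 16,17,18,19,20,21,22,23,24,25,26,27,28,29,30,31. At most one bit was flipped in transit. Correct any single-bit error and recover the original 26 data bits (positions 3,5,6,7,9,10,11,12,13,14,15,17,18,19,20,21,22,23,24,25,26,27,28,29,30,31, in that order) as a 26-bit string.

s1: b1⊕b3⊕b5⊕b7⊕b9⊕b11⊕b13⊕b15⊕b17⊕b19⊕b21⊕b23⊕b25⊕b27⊕b29⊕b31 = 1⊕0⊕1⊕0⊕1⊕1⊕1⊕0⊕1⊕1⊕1⊕1⊕1⊕0⊕0⊕0 = 0
s2: b2⊕b3⊕b6⊕b7⊕b10⊕b11⊕b14⊕b15⊕b18⊕b19⊕b22⊕b23⊕b26⊕b27⊕b30⊕b31 = 1⊕0⊕0⊕0⊕1⊕1⊕0⊕0⊕1⊕1⊕1⊕1⊕0⊕0⊕1⊕0 = 0
s4: b4⊕b5⊕b6⊕b7⊕b12⊕b13⊕b14⊕b15⊕b20⊕b21⊕b22⊕b23⊕b28⊕b29⊕b30⊕b31 = 1⊕1⊕0⊕0⊕1⊕1⊕0⊕0⊕0⊕1⊕1⊕1⊕0⊕0⊕1⊕0 = 0
s8: b8⊕b9⊕b10⊕b11⊕b12⊕b13⊕b14⊕b15⊕b24⊕b25⊕b26⊕b27⊕b28⊕b29⊕b30⊕b31 = 1⊕1⊕1⊕1⊕1⊕1⊕0⊕0⊕1⊕1⊕0⊕0⊕0⊕0⊕1⊕0 = 1
s16: b16⊕b17⊕b18⊕b19⊕b20⊕b21⊕b22⊕b23⊕b24⊕b25⊕b26⊕b27⊕b28⊕b29⊕b30⊕b31 = 1⊕1⊕1⊕1⊕0⊕1⊕1⊕1⊕1⊕1⊕0⊕0⊕0⊕0⊕1⊕0 = 0
Syndrome (s16...s1) = 01000 → position 8.
Flip bit 8: corrected codeword = 1101100011111001111011111000010
Data bits at positions 3,5,6,7,9,10,11,12,13,14,15,17,18,19,20,21,22,23,24,25,26,27,28,29,30,31: 01001111100111011111000010

01001111100111011111000010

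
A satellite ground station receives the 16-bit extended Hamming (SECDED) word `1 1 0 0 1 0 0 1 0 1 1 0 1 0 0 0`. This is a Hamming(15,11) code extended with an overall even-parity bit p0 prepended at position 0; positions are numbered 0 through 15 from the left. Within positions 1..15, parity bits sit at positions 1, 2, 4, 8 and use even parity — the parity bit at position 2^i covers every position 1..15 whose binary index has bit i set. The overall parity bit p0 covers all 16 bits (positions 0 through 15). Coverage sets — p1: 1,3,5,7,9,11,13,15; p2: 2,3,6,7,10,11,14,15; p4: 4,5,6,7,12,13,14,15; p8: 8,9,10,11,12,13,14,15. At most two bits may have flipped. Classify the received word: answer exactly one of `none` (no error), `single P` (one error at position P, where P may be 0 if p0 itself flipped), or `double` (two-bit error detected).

s1: b1⊕b3⊕b5⊕b7⊕b9⊕b11⊕b13⊕b15 = 1⊕0⊕0⊕1⊕1⊕0⊕0⊕0 = 1
s2: b2⊕b3⊕b6⊕b7⊕b10⊕b11⊕b14⊕b15 = 0⊕0⊕0⊕1⊕1⊕0⊕0⊕0 = 0
s4: b4⊕b5⊕b6⊕b7⊕b12⊕b13⊕b14⊕b15 = 1⊕0⊕0⊕1⊕1⊕0⊕0⊕0 = 1
s8: b8⊕b9⊕b10⊕b11⊕b12⊕b13⊕b14⊕b15 = 0⊕1⊕1⊕0⊕1⊕0⊕0⊕0 = 1
Syndrome (s8...s1) = 1101 → position 13.
Overall parity (XOR of all 16 bits, including p0): 1⊕1⊕0⊕0⊕1⊕0⊕0⊕1⊕0⊕1⊕1⊕0⊕1⊕0⊕0⊕0 = 1
Overall=1, syndrome position=13 → single-bit error at position 13.

single 13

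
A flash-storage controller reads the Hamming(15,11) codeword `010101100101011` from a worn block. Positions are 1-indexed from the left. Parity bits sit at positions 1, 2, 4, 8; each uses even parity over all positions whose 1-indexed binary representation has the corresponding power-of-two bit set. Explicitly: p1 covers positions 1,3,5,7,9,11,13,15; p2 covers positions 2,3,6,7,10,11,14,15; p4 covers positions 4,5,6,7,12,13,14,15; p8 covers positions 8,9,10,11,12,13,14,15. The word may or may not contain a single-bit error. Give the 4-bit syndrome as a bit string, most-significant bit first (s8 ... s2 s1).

0000

s1: b1⊕b3⊕b5⊕b7⊕b9⊕b11⊕b13⊕b15 = 0⊕0⊕0⊕1⊕0⊕0⊕0⊕1 = 0
s2: b2⊕b3⊕b6⊕b7⊕b10⊕b11⊕b14⊕b15 = 1⊕0⊕1⊕1⊕1⊕0⊕1⊕1 = 0
s4: b4⊕b5⊕b6⊕b7⊕b12⊕b13⊕b14⊕b15 = 1⊕0⊕1⊕1⊕1⊕0⊕1⊕1 = 0
s8: b8⊕b9⊕b10⊕b11⊕b12⊕b13⊕b14⊕b15 = 0⊕0⊕1⊕0⊕1⊕0⊕1⊕1 = 0
Syndrome (s8...s1) = 0000 → position 0 (no error).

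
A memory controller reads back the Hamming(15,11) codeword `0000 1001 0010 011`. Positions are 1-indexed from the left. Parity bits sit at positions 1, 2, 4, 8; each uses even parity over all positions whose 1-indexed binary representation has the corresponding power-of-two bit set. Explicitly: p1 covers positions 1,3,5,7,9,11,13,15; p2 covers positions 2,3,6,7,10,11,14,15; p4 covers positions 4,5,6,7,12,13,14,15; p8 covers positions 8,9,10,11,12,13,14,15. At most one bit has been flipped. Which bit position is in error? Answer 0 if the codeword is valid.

s1: b1⊕b3⊕b5⊕b7⊕b9⊕b11⊕b13⊕b15 = 0⊕0⊕1⊕0⊕0⊕1⊕0⊕1 = 1
s2: b2⊕b3⊕b6⊕b7⊕b10⊕b11⊕b14⊕b15 = 0⊕0⊕0⊕0⊕0⊕1⊕1⊕1 = 1
s4: b4⊕b5⊕b6⊕b7⊕b12⊕b13⊕b14⊕b15 = 0⊕1⊕0⊕0⊕0⊕0⊕1⊕1 = 1
s8: b8⊕b9⊕b10⊕b11⊕b12⊕b13⊕b14⊕b15 = 1⊕0⊕0⊕1⊕0⊕0⊕1⊕1 = 0
Syndrome (s8...s1) = 0111 → position 7.

7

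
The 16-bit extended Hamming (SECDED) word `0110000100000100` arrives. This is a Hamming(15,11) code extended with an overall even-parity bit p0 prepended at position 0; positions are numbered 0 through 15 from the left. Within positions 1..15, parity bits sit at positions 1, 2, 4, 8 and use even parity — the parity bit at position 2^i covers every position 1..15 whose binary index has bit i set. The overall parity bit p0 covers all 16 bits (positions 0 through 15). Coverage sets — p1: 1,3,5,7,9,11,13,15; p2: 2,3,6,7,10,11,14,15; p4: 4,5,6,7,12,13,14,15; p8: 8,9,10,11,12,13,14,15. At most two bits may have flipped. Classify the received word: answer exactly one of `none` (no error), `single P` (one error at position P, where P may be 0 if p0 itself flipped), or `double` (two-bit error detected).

s1: b1⊕b3⊕b5⊕b7⊕b9⊕b11⊕b13⊕b15 = 1⊕0⊕0⊕1⊕0⊕0⊕1⊕0 = 1
s2: b2⊕b3⊕b6⊕b7⊕b10⊕b11⊕b14⊕b15 = 1⊕0⊕0⊕1⊕0⊕0⊕0⊕0 = 0
s4: b4⊕b5⊕b6⊕b7⊕b12⊕b13⊕b14⊕b15 = 0⊕0⊕0⊕1⊕0⊕1⊕0⊕0 = 0
s8: b8⊕b9⊕b10⊕b11⊕b12⊕b13⊕b14⊕b15 = 0⊕0⊕0⊕0⊕0⊕1⊕0⊕0 = 1
Syndrome (s8...s1) = 1001 → position 9.
Overall parity (XOR of all 16 bits, including p0): 0⊕1⊕1⊕0⊕0⊕0⊕0⊕1⊕0⊕0⊕0⊕0⊕0⊕1⊕0⊕0 = 0
Overall=0, syndrome position=9 → double-bit error detected (uncorrectable).

double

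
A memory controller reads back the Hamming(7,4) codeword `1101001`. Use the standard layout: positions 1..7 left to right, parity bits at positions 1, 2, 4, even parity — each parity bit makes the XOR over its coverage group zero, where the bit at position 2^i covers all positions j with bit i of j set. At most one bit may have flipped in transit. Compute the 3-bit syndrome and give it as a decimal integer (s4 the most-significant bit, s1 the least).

s1: b1⊕b3⊕b5⊕b7 = 1⊕0⊕0⊕1 = 0
s2: b2⊕b3⊕b6⊕b7 = 1⊕0⊕0⊕1 = 0
s4: b4⊕b5⊕b6⊕b7 = 1⊕0⊕0⊕1 = 0
Syndrome (s4...s1) = 000 → position 0 (no error).

0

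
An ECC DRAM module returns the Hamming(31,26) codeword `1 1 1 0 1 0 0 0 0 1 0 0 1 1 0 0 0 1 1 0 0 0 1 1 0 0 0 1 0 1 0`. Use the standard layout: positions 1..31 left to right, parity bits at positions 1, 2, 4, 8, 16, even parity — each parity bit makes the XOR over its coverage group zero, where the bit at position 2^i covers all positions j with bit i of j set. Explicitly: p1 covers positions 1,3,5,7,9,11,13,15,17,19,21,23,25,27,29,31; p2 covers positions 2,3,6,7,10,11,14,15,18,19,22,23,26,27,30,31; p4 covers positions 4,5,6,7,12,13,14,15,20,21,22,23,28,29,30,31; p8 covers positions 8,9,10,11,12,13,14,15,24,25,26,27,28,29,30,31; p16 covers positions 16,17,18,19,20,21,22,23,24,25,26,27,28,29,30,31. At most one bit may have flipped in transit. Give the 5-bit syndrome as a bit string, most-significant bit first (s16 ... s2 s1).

00000

s1: b1⊕b3⊕b5⊕b7⊕b9⊕b11⊕b13⊕b15⊕b17⊕b19⊕b21⊕b23⊕b25⊕b27⊕b29⊕b31 = 1⊕1⊕1⊕0⊕0⊕0⊕1⊕0⊕0⊕1⊕0⊕1⊕0⊕0⊕0⊕0 = 0
s2: b2⊕b3⊕b6⊕b7⊕b10⊕b11⊕b14⊕b15⊕b18⊕b19⊕b22⊕b23⊕b26⊕b27⊕b30⊕b31 = 1⊕1⊕0⊕0⊕1⊕0⊕1⊕0⊕1⊕1⊕0⊕1⊕0⊕0⊕1⊕0 = 0
s4: b4⊕b5⊕b6⊕b7⊕b12⊕b13⊕b14⊕b15⊕b20⊕b21⊕b22⊕b23⊕b28⊕b29⊕b30⊕b31 = 0⊕1⊕0⊕0⊕0⊕1⊕1⊕0⊕0⊕0⊕0⊕1⊕1⊕0⊕1⊕0 = 0
s8: b8⊕b9⊕b10⊕b11⊕b12⊕b13⊕b14⊕b15⊕b24⊕b25⊕b26⊕b27⊕b28⊕b29⊕b30⊕b31 = 0⊕0⊕1⊕0⊕0⊕1⊕1⊕0⊕1⊕0⊕0⊕0⊕1⊕0⊕1⊕0 = 0
s16: b16⊕b17⊕b18⊕b19⊕b20⊕b21⊕b22⊕b23⊕b24⊕b25⊕b26⊕b27⊕b28⊕b29⊕b30⊕b31 = 0⊕0⊕1⊕1⊕0⊕0⊕0⊕1⊕1⊕0⊕0⊕0⊕1⊕0⊕1⊕0 = 0
Syndrome (s16...s1) = 00000 → position 0 (no error).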